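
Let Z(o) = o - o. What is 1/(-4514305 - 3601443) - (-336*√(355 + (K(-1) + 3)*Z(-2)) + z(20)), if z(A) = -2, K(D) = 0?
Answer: 16231495/8115748 + 336*√355 ≈ 6332.7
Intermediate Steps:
Z(o) = 0
1/(-4514305 - 3601443) - (-336*√(355 + (K(-1) + 3)*Z(-2)) + z(20)) = 1/(-4514305 - 3601443) - (-336*√(355 + (0 + 3)*0) - 2) = 1/(-8115748) - (-336*√(355 + 3*0) - 2) = -1/8115748 - (-336*√(355 + 0) - 2) = -1/8115748 - (-336*√355 - 2) = -1/8115748 - (-2 - 336*√355) = -1/8115748 + (2 + 336*√355) = 16231495/8115748 + 336*√355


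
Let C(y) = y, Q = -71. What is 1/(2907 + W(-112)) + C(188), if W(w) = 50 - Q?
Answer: 569265/3028 ≈ 188.00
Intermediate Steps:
W(w) = 121 (W(w) = 50 - 1*(-71) = 50 + 71 = 121)
1/(2907 + W(-112)) + C(188) = 1/(2907 + 121) + 188 = 1/3028 + 188 = 569265/3028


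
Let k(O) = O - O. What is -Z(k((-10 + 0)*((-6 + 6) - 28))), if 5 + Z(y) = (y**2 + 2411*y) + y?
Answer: 5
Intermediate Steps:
k(O) = 0
Z(y) = -5 + y**2 + 2412*y (Z(y) = -5 + ((y**2 + 2411*y) + y) = -5 + (y**2 + 2412*y) = -5 + y**2 + 2412*y)
-Z(k((-10 + 0)*((-6 + 6) - 28))) = -(-5 + 0**2 + 2412*0) = -(-5 + 0 + 0) = -1*(-5) = 5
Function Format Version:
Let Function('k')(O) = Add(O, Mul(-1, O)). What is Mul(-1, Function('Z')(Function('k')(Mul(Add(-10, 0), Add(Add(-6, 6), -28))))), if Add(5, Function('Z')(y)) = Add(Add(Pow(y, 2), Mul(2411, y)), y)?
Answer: 5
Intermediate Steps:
Function('k')(O) = 0
Function('Z')(y) = Add(-5, Pow(y, 2), Mul(2412, y)) (Function('Z')(y) = Add(-5, Add(Add(Pow(y, 2), Mul(2411, y)), y)) = Add(-5, Add(Pow(y, 2), Mul(2412, y))) = Add(-5, Pow(y, 2), Mul(2412, y)))
Mul(-1, Function('Z')(Function('k')(Mul(Add(-10, 0), Add(Add(-6, 6), -28))))) = Mul(-1, Add(-5, Pow(0, 2), Mul(2412, 0))) = Mul(-1, Add(-5, 0, 0)) = Mul(-1, -5) = 5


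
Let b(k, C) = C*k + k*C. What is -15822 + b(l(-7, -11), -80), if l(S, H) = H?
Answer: -14062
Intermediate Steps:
b(k, C) = 2*C*k (b(k, C) = C*k + C*k = 2*C*k)
-15822 + b(l(-7, -11), -80) = -15822 + 2*(-80)*(-11) = -15822 + 1760 = -14062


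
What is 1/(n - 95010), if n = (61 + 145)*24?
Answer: -1/90066 ≈ -1.1103e-5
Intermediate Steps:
n = 4944 (n = 206*24 = 4944)
1/(n - 95010) = 1/(4944 - 95010) = 1/(-90066) = -1/90066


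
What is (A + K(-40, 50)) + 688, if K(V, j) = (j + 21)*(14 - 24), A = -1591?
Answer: -1613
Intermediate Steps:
K(V, j) = -210 - 10*j (K(V, j) = (21 + j)*(-10) = -210 - 10*j)
(A + K(-40, 50)) + 688 = (-1591 + (-210 - 10*50)) + 688 = (-1591 + (-210 - 500)) + 688 = (-1591 - 710) + 688 = -2301 + 688 = -1613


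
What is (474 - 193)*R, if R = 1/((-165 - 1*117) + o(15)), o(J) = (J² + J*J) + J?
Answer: 281/183 ≈ 1.5355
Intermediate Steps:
o(J) = J + 2*J² (o(J) = (J² + J²) + J = 2*J² + J = J + 2*J²)
R = 1/183 (R = 1/((-165 - 1*117) + 15*(1 + 2*15)) = 1/((-165 - 117) + 15*(1 + 30)) = 1/(-282 + 15*31) = 1/(-282 + 465) = 1/183 ≈ 0.0054645)
(474 - 193)*R = (474 - 193)*(1/183) = 281*(1/183) = 281/183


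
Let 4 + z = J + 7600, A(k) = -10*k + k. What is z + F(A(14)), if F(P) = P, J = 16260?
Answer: 23730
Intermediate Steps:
A(k) = -9*k
z = 23856 (z = -4 + (16260 + 7600) = -4 + 23860 = 23856)
z + F(A(14)) = 23856 - 9*14 = 23856 - 126 = 23730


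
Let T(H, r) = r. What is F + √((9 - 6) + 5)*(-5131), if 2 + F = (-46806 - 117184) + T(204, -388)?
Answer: -164380 - 10262*√2 ≈ -1.7889e+5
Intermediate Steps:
F = -164380 (F = -2 + ((-46806 - 117184) - 388) = -2 + (-163990 - 388) = -2 - 164378 = -164380)
F + √((9 - 6) + 5)*(-5131) = -164380 + √((9 - 6) + 5)*(-5131) = -164380 + √(3 + 5)*(-5131) = -164380 + √8*(-5131) = -164380 + (2*√2)*(-5131) = -164380 - 10262*√2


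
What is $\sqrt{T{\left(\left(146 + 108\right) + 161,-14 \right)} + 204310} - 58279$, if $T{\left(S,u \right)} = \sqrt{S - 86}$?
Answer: $-58279 + \sqrt{204310 + \sqrt{329}} \approx -57827.0$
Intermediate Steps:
$T{\left(S,u \right)} = \sqrt{-86 + S}$
$\sqrt{T{\left(\left(146 + 108\right) + 161,-14 \right)} + 204310} - 58279 = \sqrt{\sqrt{-86 + \left(\left(146 + 108\right) + 161\right)} + 204310} - 58279 = \sqrt{\sqrt{-86 + \left(254 + 161\right)} + 204310} - 58279 = \sqrt{\sqrt{-86 + 415} + 204310} - 58279 = \sqrt{\sqrt{329} + 204310} - 58279 = \sqrt{204310 + \sqrt{329}} - 58279 = -58279 + \sqrt{204310 + \sqrt{329}}$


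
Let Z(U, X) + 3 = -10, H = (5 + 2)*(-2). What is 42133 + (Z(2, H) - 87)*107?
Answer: 31433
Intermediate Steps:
H = -14 (H = 7*(-2) = -14)
Z(U, X) = -13 (Z(U, X) = -3 - 10 = -13)
42133 + (Z(2, H) - 87)*107 = 42133 + (-13 - 87)*107 = 42133 - 100*107 = 42133 - 10700 = 31433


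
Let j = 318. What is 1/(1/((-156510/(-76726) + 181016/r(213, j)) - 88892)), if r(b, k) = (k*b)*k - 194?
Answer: -36725284460965065/413154510067 ≈ -88890.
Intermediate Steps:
r(b, k) = -194 + b*k² (r(b, k) = (b*k)*k - 194 = b*k² - 194 = -194 + b*k²)
1/(1/((-156510/(-76726) + 181016/r(213, j)) - 88892)) = 1/(1/((-156510/(-76726) + 181016/(-194 + 213*318²)) - 88892)) = 1/(1/((-156510*(-1/76726) + 181016/(-194 + 213*101124)) - 88892)) = 1/(1/((78255/38363 + 181016/(-194 + 21539412)) - 88892)) = 1/(1/((78255/38363 + 181016/21539218) - 88892)) = 1/(1/((78255/38363 + 181016*(1/21539218)) - 88892)) = 1/(1/((78255/38363 + 90508/10769609) - 88892)) = 1/(1/(846247910699/413154510067 - 88892)) = 1/(1/(-36725284460965065/413154510067)) = 1/(-413154510067/36725284460965065) = -36725284460965065/413154510067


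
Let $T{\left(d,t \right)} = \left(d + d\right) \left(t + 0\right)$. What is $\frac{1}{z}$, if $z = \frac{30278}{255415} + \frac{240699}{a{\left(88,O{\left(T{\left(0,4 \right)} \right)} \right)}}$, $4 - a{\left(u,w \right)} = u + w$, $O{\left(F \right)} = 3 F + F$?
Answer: $- \frac{7151620}{20491863911} \approx -0.000349$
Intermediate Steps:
$T{\left(d,t \right)} = 2 d t$
$O{\left(F \right)} = 4 F$
$a{\left(u,w \right)} = 4 - u - w$ ($a{\left(u,w \right)} = 4 - \left(u + w\right) = 4 - u - w$)
$z = - \frac{20491863911}{7151620}$ ($z = \frac{30278}{255415} + \frac{240699}{4 - 88 - 4 \cdot 2 \cdot 0 \cdot 4} = 30278 \cdot \frac{1}{255415} + \frac{240699}{4 - 88 - 4 \cdot 0} = \frac{30278}{255415} + \frac{240699}{4 - 88 - 0} = \frac{30278}{255415} + \frac{240699}{4 - 88 + 0} = \frac{30278}{255415} + \frac{240699}{-84} = \frac{30278}{255415} + 240699 \left(- \frac{1}{84}\right) = \frac{30278}{255415} - \frac{80233}{28} = - \frac{20491863911}{7151620} \approx -2865.3$)
$\frac{1}{z} = \frac{1}{- \frac{20491863911}{7151620}} = - \frac{7151620}{20491863911}$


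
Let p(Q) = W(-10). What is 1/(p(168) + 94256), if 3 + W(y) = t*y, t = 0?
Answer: 1/94253 ≈ 1.0610e-5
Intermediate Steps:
W(y) = -3 (W(y) = -3 + 0*y = -3 + 0 = -3)
p(Q) = -3
1/(p(168) + 94256) = 1/(-3 + 94256) = 1/94253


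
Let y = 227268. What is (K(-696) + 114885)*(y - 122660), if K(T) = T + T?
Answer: 11872275744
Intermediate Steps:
K(T) = 2*T
(K(-696) + 114885)*(y - 122660) = (2*(-696) + 114885)*(227268 - 122660) = (-1392 + 114885)*104608 = 113493*104608 = 11872275744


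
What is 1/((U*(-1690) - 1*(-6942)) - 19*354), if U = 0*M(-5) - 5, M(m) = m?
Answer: 1/8666 ≈ 0.00011539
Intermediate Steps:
U = -5 (U = 0*(-5) - 5 = 0 - 5 = -5)
1/((U*(-1690) - 1*(-6942)) - 19*354) = 1/((-5*(-1690) - 1*(-6942)) - 19*354) = 1/((8450 + 6942) - 6726) = 1/(15392 - 6726) = 1/8666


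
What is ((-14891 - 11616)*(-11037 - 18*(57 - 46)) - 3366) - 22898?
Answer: 297779881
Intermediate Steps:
((-14891 - 11616)*(-11037 - 18*(57 - 46)) - 3366) - 22898 = (-26507*(-11037 - 18*11) - 3366) - 22898 = (-26507*(-11037 - 198) - 3366) - 22898 = (-26507*(-11235) - 3366) - 22898 = (297806145 - 3366) - 22898 = 297802779 - 22898 = 297779881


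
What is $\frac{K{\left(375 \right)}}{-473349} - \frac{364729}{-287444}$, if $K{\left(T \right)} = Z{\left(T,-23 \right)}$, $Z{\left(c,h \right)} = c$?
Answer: $\frac{57512105307}{45353776652} \approx 1.2681$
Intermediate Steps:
$K{\left(T \right)} = T$
$\frac{K{\left(375 \right)}}{-473349} - \frac{364729}{-287444} = \frac{375}{-473349} - \frac{364729}{-287444} = 375 \left(- \frac{1}{473349}\right) - - \frac{364729}{287444} = - \frac{125}{157783} + \frac{364729}{287444} = \frac{57512105307}{45353776652}$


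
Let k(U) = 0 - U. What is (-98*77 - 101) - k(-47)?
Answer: -7694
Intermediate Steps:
k(U) = -U
(-98*77 - 101) - k(-47) = (-98*77 - 101) - (-1)*(-47) = (-7546 - 101) - 1*47 = -7647 - 47 = -7694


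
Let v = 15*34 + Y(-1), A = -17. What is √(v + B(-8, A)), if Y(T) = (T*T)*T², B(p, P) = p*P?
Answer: √647 ≈ 25.436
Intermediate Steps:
B(p, P) = P*p
Y(T) = T⁴ (Y(T) = T²*T² = T⁴)
v = 511 (v = 15*34 + (-1)⁴ = 510 + 1 = 511)
√(v + B(-8, A)) = √(511 - 17*(-8)) = √(511 + 136) = √647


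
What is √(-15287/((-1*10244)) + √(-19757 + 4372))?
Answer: √(39150007 + 26234884*I*√15385)/5122 ≈ 7.9227 + 7.8279*I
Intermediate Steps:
√(-15287/((-1*10244)) + √(-19757 + 4372)) = √(-15287/(-10244) + √(-15385)) = √(-15287*(-1/10244) + I*√15385) = √(15287/10244 + I*√15385)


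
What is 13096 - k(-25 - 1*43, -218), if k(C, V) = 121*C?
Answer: 21324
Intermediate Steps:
13096 - k(-25 - 1*43, -218) = 13096 - 121*(-25 - 1*43) = 13096 - 121*(-25 - 43) = 13096 - 121*(-68) = 13096 - 1*(-8228) = 13096 + 8228 = 21324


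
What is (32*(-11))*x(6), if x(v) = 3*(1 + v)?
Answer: -7392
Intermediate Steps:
x(v) = 3 + 3*v
(32*(-11))*x(6) = (32*(-11))*(3 + 3*6) = -352*(3 + 18) = -352*21 = -7392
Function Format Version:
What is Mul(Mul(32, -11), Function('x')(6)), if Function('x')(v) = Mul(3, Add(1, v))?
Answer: -7392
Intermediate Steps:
Function('x')(v) = Add(3, Mul(3, v))
Mul(Mul(32, -11), Function('x')(6)) = Mul(Mul(32, -11), Add(3, Mul(3, 6))) = Mul(-352, Add(3, 18)) = Mul(-352, 21) = -7392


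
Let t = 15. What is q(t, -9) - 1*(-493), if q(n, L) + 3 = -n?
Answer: 475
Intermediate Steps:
q(n, L) = -3 - n
q(t, -9) - 1*(-493) = (-3 - 1*15) - 1*(-493) = (-3 - 15) + 493 = -18 + 493 = 475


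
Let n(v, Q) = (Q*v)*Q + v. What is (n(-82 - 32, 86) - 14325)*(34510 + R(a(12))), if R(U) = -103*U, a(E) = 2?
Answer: -29418527232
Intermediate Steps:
n(v, Q) = v + v*Q² (n(v, Q) = v*Q² + v = v + v*Q²)
(n(-82 - 32, 86) - 14325)*(34510 + R(a(12))) = ((-82 - 32)*(1 + 86²) - 14325)*(34510 - 103*2) = (-114*(1 + 7396) - 14325)*(34510 - 206) = (-114*7397 - 14325)*34304 = (-843258 - 14325)*34304 = -857583*34304 = -29418527232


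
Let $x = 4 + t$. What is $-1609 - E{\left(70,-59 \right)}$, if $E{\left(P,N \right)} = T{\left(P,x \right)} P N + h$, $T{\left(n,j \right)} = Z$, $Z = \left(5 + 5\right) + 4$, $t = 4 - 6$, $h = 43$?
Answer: $56168$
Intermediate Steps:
$t = -2$ ($t = 4 - 6 = -2$)
$Z = 14$ ($Z = 10 + 4 = 14$)
$x = 2$ ($x = 4 - 2 = 2$)
$T{\left(n,j \right)} = 14$
$E{\left(P,N \right)} = 43 + 14 N P$ ($E{\left(P,N \right)} = 14 P N + 43 = 14 N P + 43 = 43 + 14 N P$)
$-1609 - E{\left(70,-59 \right)} = -1609 - \left(43 + 14 \left(-59\right) 70\right) = -1609 - \left(43 - 57820\right) = -1609 - -57777 = -1609 + 57777 = 56168$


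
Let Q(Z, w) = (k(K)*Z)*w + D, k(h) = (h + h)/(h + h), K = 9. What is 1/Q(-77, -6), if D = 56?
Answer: 1/518 ≈ 0.0019305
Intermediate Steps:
k(h) = 1 (k(h) = (2*h)/((2*h)) = (2*h)*(1/(2*h)) = 1)
Q(Z, w) = 56 + Z*w (Q(Z, w) = (1*Z)*w + 56 = Z*w + 56 = 56 + Z*w)
1/Q(-77, -6) = 1/(56 - 77*(-6)) = 1/(56 + 462) = 1/518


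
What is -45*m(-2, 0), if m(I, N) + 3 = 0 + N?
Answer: 135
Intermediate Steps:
m(I, N) = -3 + N (m(I, N) = -3 + (0 + N) = -3 + N)
-45*m(-2, 0) = -45*(-3 + 0) = -45*(-3) = 135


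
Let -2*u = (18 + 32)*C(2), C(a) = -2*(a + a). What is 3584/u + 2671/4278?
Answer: 1983319/106950 ≈ 18.544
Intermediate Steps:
C(a) = -4*a
u = 200 (u = -(18 + 32)*(-4*2)/2 = -25*(-8) = -1/2*(-400) = 200)
3584/u + 2671/4278 = 3584/200 + 2671/4278 = 3584*(1/200) + 2671*(1/4278) = 448/25 + 2671/4278 = 1983319/106950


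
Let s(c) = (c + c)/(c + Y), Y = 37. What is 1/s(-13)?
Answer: -12/13 ≈ -0.92308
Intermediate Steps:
s(c) = 2*c/(37 + c) (s(c) = (c + c)/(c + 37) = (2*c)/(37 + c) = 2*c/(37 + c))
1/s(-13) = 1/(2*(-13)/(37 - 13)) = 1/(2*(-13)/24) = 1/(2*(-13)*(1/24)) = 1/(-13/12) = -12/13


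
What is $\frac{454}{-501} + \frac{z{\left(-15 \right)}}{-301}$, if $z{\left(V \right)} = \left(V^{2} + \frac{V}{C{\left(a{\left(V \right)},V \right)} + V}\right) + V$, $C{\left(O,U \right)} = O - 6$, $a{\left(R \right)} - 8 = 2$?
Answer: $- \frac{2668019}{1658811} \approx -1.6084$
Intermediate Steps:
$a{\left(R \right)} = 10$ ($a{\left(R \right)} = 8 + 2 = 10$)
$C{\left(O,U \right)} = -6 + O$ ($C{\left(O,U \right)} = O - 6 = -6 + O$)
$z{\left(V \right)} = V + V^{2} + \frac{V}{4 + V}$ ($z{\left(V \right)} = \left(V^{2} + \frac{V}{\left(-6 + 10\right) + V}\right) + V = \left(V^{2} + \frac{V}{4 + V}\right) + V = V + V^{2} + \frac{V}{4 + V}$)
$\frac{454}{-501} + \frac{z{\left(-15 \right)}}{-301} = \frac{454}{-501} + \frac{\left(-15\right) \frac{1}{4 - 15} \left(5 + \left(-15\right)^{2} + 5 \left(-15\right)\right)}{-301} = 454 \left(- \frac{1}{501}\right) + - \frac{15 \left(5 + 225 - 75\right)}{-11} \left(- \frac{1}{301}\right) = - \frac{454}{501} + \left(-15\right) \left(- \frac{1}{11}\right) 155 \left(- \frac{1}{301}\right) = - \frac{454}{501} + \frac{2325}{11} \left(- \frac{1}{301}\right) = - \frac{454}{501} - \frac{2325}{3311} = - \frac{2668019}{1658811}$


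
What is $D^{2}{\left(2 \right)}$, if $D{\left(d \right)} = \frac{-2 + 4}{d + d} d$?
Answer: $1$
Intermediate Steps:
$D{\left(d \right)} = 1$ ($D{\left(d \right)} = \frac{2}{2 d} d = 2 \frac{1}{2 d} d = \frac{d}{d} = 1$)
$D^{2}{\left(2 \right)} = 1^{2} = 1$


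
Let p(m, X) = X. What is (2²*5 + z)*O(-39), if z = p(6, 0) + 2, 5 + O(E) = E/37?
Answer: -4928/37 ≈ -133.19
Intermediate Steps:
O(E) = -5 + E/37
z = 2 (z = 0 + 2 = 2)
(2²*5 + z)*O(-39) = (2²*5 + 2)*(-5 + (1/37)*(-39)) = (4*5 + 2)*(-5 - 39/37) = (20 + 2)*(-224/37) = 22*(-224/37) = -4928/37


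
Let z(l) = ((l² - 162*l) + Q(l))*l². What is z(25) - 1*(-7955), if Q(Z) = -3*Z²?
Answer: -3304545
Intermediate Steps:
z(l) = l²*(-162*l - 2*l²) (z(l) = ((l² - 162*l) - 3*l²)*l² = (-162*l - 2*l²)*l² = l²*(-162*l - 2*l²))
z(25) - 1*(-7955) = 2*25³*(-81 - 1*25) - 1*(-7955) = 2*15625*(-81 - 25) + 7955 = 2*15625*(-106) + 7955 = -3312500 + 7955 = -3304545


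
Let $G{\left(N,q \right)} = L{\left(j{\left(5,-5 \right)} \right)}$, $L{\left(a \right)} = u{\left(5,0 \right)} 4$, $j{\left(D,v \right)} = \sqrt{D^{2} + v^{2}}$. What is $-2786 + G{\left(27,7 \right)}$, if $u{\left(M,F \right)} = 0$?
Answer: $-2786$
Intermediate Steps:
$L{\left(a \right)} = 0$ ($L{\left(a \right)} = 0 \cdot 4 = 0$)
$G{\left(N,q \right)} = 0$
$-2786 + G{\left(27,7 \right)} = -2786 + 0 = -2786$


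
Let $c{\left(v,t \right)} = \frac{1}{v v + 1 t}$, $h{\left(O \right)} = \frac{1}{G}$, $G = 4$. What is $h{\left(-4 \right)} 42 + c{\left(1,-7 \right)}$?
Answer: $\frac{31}{3} \approx 10.333$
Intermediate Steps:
$h{\left(O \right)} = \frac{1}{4}$
$c{\left(v,t \right)} = \frac{1}{t + v^{2}}$ ($c{\left(v,t \right)} = \frac{1}{v^{2} + t} = \frac{1}{t + v^{2}}$)
$h{\left(-4 \right)} 42 + c{\left(1,-7 \right)} = \frac{1}{4} \cdot 42 + \frac{1}{-7 + 1^{2}} = \frac{21}{2} + \frac{1}{-7 + 1} = \frac{21}{2} + \frac{1}{-6} = \frac{21}{2} - \frac{1}{6} = \frac{31}{3}$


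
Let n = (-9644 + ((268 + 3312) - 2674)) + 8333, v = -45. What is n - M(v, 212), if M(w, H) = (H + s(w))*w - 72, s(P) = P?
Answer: 7182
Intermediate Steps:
n = -405 (n = (-9644 + (3580 - 2674)) + 8333 = (-9644 + 906) + 8333 = -8738 + 8333 = -405)
M(w, H) = -72 + w*(H + w) (M(w, H) = (H + w)*w - 72 = w*(H + w) - 72 = -72 + w*(H + w))
n - M(v, 212) = -405 - (-72 + (-45)**2 + 212*(-45)) = -405 - (-72 + 2025 - 9540) = -405 - 1*(-7587) = -405 + 7587 = 7182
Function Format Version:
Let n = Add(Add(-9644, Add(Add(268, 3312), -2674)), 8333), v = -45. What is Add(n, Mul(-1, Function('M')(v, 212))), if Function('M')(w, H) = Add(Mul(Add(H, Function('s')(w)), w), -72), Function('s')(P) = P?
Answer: 7182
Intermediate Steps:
n = -405 (n = Add(Add(-9644, Add(3580, -2674)), 8333) = Add(Add(-9644, 906), 8333) = Add(-8738, 8333) = -405)
Function('M')(w, H) = Add(-72, Mul(w, Add(H, w))) (Function('M')(w, H) = Add(Mul(Add(H, w), w), -72) = Add(Mul(w, Add(H, w)), -72) = Add(-72, Mul(w, Add(H, w))))
Add(n, Mul(-1, Function('M')(v, 212))) = Add(-405, Mul(-1, Add(-72, Pow(-45, 2), Mul(212, -45)))) = Add(-405, Mul(-1, Add(-72, 2025, -9540))) = Add(-405, Mul(-1, -7587)) = Add(-405, 7587) = 7182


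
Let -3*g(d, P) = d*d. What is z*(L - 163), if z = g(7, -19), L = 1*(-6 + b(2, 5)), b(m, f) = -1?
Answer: 8330/3 ≈ 2776.7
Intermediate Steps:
g(d, P) = -d²/3 (g(d, P) = -d*d/3 = -d²/3)
L = -7 (L = 1*(-6 - 1) = 1*(-7) = -7)
z = -49/3 (z = -⅓*7² = -⅓*49 = -49/3 ≈ -16.333)
z*(L - 163) = -49*(-7 - 163)/3 = -49/3*(-170) = 8330/3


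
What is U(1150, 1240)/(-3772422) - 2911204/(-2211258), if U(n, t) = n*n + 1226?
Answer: 223755286355/231716620191 ≈ 0.96564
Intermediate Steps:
U(n, t) = 1226 + n**2 (U(n, t) = n**2 + 1226 = 1226 + n**2)
U(1150, 1240)/(-3772422) - 2911204/(-2211258) = (1226 + 1150**2)/(-3772422) - 2911204/(-2211258) = (1226 + 1322500)*(-1/3772422) - 2911204*(-1/2211258) = 1323726*(-1/3772422) + 1455602/1105629 = -220621/628737 + 1455602/1105629 = 223755286355/231716620191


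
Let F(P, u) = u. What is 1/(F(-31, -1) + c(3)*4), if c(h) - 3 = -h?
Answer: -1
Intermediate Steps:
c(h) = 3 - h
1/(F(-31, -1) + c(3)*4) = 1/(-1 + (3 - 1*3)*4) = 1/(-1 + (3 - 3)*4) = 1/(-1 + 0*4) = 1/(-1 + 0) = 1/(-1) = -1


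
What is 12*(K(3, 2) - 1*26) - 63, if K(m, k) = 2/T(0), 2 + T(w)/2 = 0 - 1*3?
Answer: -1887/5 ≈ -377.40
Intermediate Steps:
T(w) = -10 (T(w) = -4 + 2*(0 - 1*3) = -4 + 2*(0 - 3) = -4 + 2*(-3) = -4 - 6 = -10)
K(m, k) = -1/5 (K(m, k) = 2/(-10) = 2*(-1/10) = -1/5)
12*(K(3, 2) - 1*26) - 63 = 12*(-1/5 - 1*26) - 63 = 12*(-1/5 - 26) - 63 = 12*(-131/5) - 63 = -1572/5 - 63 = -1887/5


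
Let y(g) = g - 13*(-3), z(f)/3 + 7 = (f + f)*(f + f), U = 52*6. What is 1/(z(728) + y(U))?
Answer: 1/6360138 ≈ 1.5723e-7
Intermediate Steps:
U = 312
z(f) = -21 + 12*f² (z(f) = -21 + 3*((f + f)*(f + f)) = -21 + 3*((2*f)*(2*f)) = -21 + 3*(4*f²) = -21 + 12*f²)
y(g) = 39 + g (y(g) = g + 39 = 39 + g)
1/(z(728) + y(U)) = 1/((-21 + 12*728²) + (39 + 312)) = 1/((-21 + 12*529984) + 351) = 1/((-21 + 6359808) + 351) = 1/(6359787 + 351) = 1/6360138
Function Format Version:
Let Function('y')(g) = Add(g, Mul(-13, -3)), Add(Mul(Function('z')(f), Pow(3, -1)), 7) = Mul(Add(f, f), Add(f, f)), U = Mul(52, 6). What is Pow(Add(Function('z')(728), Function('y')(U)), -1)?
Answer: Rational(1, 6360138) ≈ 1.5723e-7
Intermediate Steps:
U = 312
Function('z')(f) = Add(-21, Mul(12, Pow(f, 2))) (Function('z')(f) = Add(-21, Mul(3, Mul(Add(f, f), Add(f, f)))) = Add(-21, Mul(3, Mul(Mul(2, f), Mul(2, f)))) = Add(-21, Mul(3, Mul(4, Pow(f, 2)))) = Add(-21, Mul(12, Pow(f, 2))))
Function('y')(g) = Add(39, g) (Function('y')(g) = Add(g, 39) = Add(39, g))
Pow(Add(Function('z')(728), Function('y')(U)), -1) = Pow(Add(Add(-21, Mul(12, Pow(728, 2))), Add(39, 312)), -1) = Pow(Add(Add(-21, Mul(12, 529984)), 351), -1) = Pow(Add(Add(-21, 6359808), 351), -1) = Pow(Add(6359787, 351), -1) = Pow(6360138, -1) = Rational(1, 6360138)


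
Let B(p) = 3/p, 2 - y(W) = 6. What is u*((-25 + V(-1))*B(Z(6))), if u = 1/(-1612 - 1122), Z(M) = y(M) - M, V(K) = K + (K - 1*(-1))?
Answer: -39/13670 ≈ -0.0028530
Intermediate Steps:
V(K) = 1 + 2*K (V(K) = K + (K + 1) = K + (1 + K) = 1 + 2*K)
y(W) = -4 (y(W) = 2 - 1*6 = 2 - 6 = -4)
Z(M) = -4 - M
u = -1/2734 (u = 1/(-2734) = -1/2734 ≈ -0.00036576)
u*((-25 + V(-1))*B(Z(6))) = -(-25 + (1 + 2*(-1)))*3/(-4 - 1*6)/2734 = -(-25 + (1 - 2))*3/(-4 - 6)/2734 = -(-25 - 1)*3/(-10)/2734 = -(-13)*3*(-⅒)/1367 = -(-13)*(-3)/(1367*10) = -1/2734*39/5 = -39/13670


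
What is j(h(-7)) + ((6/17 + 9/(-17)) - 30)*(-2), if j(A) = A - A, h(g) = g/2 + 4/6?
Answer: 1026/17 ≈ 60.353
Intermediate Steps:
h(g) = 2/3 + g/2 (h(g) = g*(1/2) + 4*(1/6) = g/2 + 2/3 = 2/3 + g/2)
j(A) = 0
j(h(-7)) + ((6/17 + 9/(-17)) - 30)*(-2) = 0 + ((6/17 + 9/(-17)) - 30)*(-2) = 0 + ((6*(1/17) + 9*(-1/17)) - 30)*(-2) = 0 + ((6/17 - 9/17) - 30)*(-2) = 0 + (-3/17 - 30)*(-2) = 0 - 513/17*(-2) = 0 + 1026/17 = 1026/17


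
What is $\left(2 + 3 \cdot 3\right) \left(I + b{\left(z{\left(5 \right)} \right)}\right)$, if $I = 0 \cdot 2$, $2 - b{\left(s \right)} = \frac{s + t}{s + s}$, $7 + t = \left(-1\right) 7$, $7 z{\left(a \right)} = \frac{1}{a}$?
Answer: $\frac{5423}{2} \approx 2711.5$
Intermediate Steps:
$z{\left(a \right)} = \frac{1}{7 a}$
$t = -14$ ($t = -7 - 7 = -14$)
$b{\left(s \right)} = 2 - \frac{-14 + s}{2 s}$ ($b{\left(s \right)} = 2 - \frac{s - 14}{s + s} = 2 - \frac{-14 + s}{2 s}$)
$I = 0$
$\left(2 + 3 \cdot 3\right) \left(I + b{\left(z{\left(5 \right)} \right)}\right) = \left(2 + 3 \cdot 3\right) \left(0 + \left(\frac{3}{2} + \frac{7}{\frac{1}{7} \cdot \frac{1}{5}}\right)\right) = \left(2 + 9\right) \left(0 + \left(\frac{3}{2} + \frac{7}{\frac{1}{7} \cdot \frac{1}{5}}\right)\right) = 11 \left(0 + \left(\frac{3}{2} + 7 \frac{1}{\frac{1}{35}}\right)\right) = 11 \left(0 + \left(\frac{3}{2} + 7 \cdot 35\right)\right) = 11 \left(0 + \left(\frac{3}{2} + 245\right)\right) = 11 \left(0 + \frac{493}{2}\right) = 11 \cdot \frac{493}{2} = \frac{5423}{2}$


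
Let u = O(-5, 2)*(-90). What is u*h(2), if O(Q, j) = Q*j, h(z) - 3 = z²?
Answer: 6300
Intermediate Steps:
h(z) = 3 + z²
u = 900 (u = -5*2*(-90) = -10*(-90) = 900)
u*h(2) = 900*(3 + 2²) = 900*(3 + 4) = 900*7 = 6300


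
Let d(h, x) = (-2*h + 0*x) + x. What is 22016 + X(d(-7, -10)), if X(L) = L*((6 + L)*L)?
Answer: 22176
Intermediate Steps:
d(h, x) = x - 2*h (d(h, x) = (-2*h + 0) + x = -2*h + x = x - 2*h)
X(L) = L²*(6 + L) (X(L) = L*(L*(6 + L)) = L²*(6 + L))
22016 + X(d(-7, -10)) = 22016 + (-10 - 2*(-7))²*(6 + (-10 - 2*(-7))) = 22016 + (-10 + 14)²*(6 + (-10 + 14)) = 22016 + 4²*(6 + 4) = 22016 + 16*10 = 22016 + 160 = 22176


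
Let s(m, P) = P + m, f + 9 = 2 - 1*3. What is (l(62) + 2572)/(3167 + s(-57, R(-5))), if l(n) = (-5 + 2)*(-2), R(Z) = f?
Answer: 1289/1550 ≈ 0.83161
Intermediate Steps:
f = -10 (f = -9 + (2 - 1*3) = -9 + (2 - 3) = -9 - 1 = -10)
R(Z) = -10
l(n) = 6 (l(n) = -3*(-2) = 6)
(l(62) + 2572)/(3167 + s(-57, R(-5))) = (6 + 2572)/(3167 + (-10 - 57)) = 2578/(3167 - 67) = 2578/3100 = 2578*(1/3100) = 1289/1550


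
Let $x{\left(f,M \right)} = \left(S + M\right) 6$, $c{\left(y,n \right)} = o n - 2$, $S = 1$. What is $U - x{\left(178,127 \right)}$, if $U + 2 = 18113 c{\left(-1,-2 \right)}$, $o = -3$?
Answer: $71682$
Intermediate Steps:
$c{\left(y,n \right)} = -2 - 3 n$ ($c{\left(y,n \right)} = - 3 n - 2 = -2 - 3 n$)
$U = 72450$ ($U = -2 + 18113 \left(-2 - -6\right) = -2 + 18113 \left(-2 + 6\right) = -2 + 18113 \cdot 4 = -2 + 72452 = 72450$)
$x{\left(f,M \right)} = 6 + 6 M$ ($x{\left(f,M \right)} = \left(1 + M\right) 6 = 6 + 6 M$)
$U - x{\left(178,127 \right)} = 72450 - \left(6 + 6 \cdot 127\right) = 72450 - \left(6 + 762\right) = 72450 - 768 = 71682$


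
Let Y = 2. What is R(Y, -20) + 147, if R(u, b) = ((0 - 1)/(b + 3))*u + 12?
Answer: 2705/17 ≈ 159.12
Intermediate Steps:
R(u, b) = 12 - u/(3 + b) (R(u, b) = (-1/(3 + b))*u + 12 = -u/(3 + b) + 12 = 12 - u/(3 + b))
R(Y, -20) + 147 = (36 - 1*2 + 12*(-20))/(3 - 20) + 147 = (36 - 2 - 240)/(-17) + 147 = -1/17*(-206) + 147 = 206/17 + 147 = 2705/17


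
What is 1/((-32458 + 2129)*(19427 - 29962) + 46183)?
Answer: 1/319562198 ≈ 3.1293e-9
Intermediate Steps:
1/((-32458 + 2129)*(19427 - 29962) + 46183) = 1/(-30329*(-10535) + 46183) = 1/(319516015 + 46183) = 1/319562198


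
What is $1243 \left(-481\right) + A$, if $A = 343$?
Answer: $-597540$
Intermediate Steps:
$1243 \left(-481\right) + A = 1243 \left(-481\right) + 343 = -597883 + 343 = -597540$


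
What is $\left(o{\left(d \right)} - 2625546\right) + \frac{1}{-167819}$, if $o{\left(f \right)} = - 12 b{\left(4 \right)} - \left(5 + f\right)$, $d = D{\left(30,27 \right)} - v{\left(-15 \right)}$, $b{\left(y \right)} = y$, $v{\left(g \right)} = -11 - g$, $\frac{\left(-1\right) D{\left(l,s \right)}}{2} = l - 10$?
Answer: $- \frac{440618014546}{167819} \approx -2.6256 \cdot 10^{6}$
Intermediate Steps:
$D{\left(l,s \right)} = 20 - 2 l$ ($D{\left(l,s \right)} = - 2 \left(l - 10\right) = - 2 \left(-10 + l\right) = 20 - 2 l$)
$d = -44$ ($d = \left(20 - 60\right) - \left(-11 - -15\right) = \left(20 - 60\right) - \left(-11 + 15\right) = -40 - 4 = -44$)
$o{\left(f \right)} = -53 - f$ ($o{\left(f \right)} = \left(-12\right) 4 - \left(5 + f\right) = -48 - \left(5 + f\right) = -53 - f$)
$\left(o{\left(d \right)} - 2625546\right) + \frac{1}{-167819} = \left(\left(-53 - -44\right) - 2625546\right) + \frac{1}{-167819} = \left(\left(-53 + 44\right) - 2625546\right) - \frac{1}{167819} = \left(-9 - 2625546\right) - \frac{1}{167819} = -2625555 - \frac{1}{167819} = - \frac{440618014546}{167819}$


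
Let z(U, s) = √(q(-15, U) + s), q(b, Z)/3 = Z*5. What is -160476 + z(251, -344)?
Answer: -160476 + √3421 ≈ -1.6042e+5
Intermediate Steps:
q(b, Z) = 15*Z (q(b, Z) = 3*(Z*5) = 3*(5*Z) = 15*Z)
z(U, s) = √(s + 15*U) (z(U, s) = √(15*U + s) = √(s + 15*U))
-160476 + z(251, -344) = -160476 + √(-344 + 15*251) = -160476 + √(-344 + 3765) = -160476 + √3421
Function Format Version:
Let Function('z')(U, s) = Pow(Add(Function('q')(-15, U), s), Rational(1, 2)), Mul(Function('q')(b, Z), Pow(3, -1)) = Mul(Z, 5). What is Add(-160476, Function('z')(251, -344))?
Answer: Add(-160476, Pow(3421, Rational(1, 2))) ≈ -1.6042e+5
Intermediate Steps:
Function('q')(b, Z) = Mul(15, Z) (Function('q')(b, Z) = Mul(3, Mul(Z, 5)) = Mul(3, Mul(5, Z)) = Mul(15, Z))
Function('z')(U, s) = Pow(Add(s, Mul(15, U)), Rational(1, 2)) (Function('z')(U, s) = Pow(Add(Mul(15, U), s), Rational(1, 2)) = Pow(Add(s, Mul(15, U)), Rational(1, 2)))
Add(-160476, Function('z')(251, -344)) = Add(-160476, Pow(Add(-344, Mul(15, 251)), Rational(1, 2))) = Add(-160476, Pow(Add(-344, 3765), Rational(1, 2))) = Add(-160476, Pow(3421, Rational(1, 2)))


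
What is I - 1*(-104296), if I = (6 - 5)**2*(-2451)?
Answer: 101845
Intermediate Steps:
I = -2451 (I = 1**2*(-2451) = 1*(-2451) = -2451)
I - 1*(-104296) = -2451 - 1*(-104296) = -2451 + 104296 = 101845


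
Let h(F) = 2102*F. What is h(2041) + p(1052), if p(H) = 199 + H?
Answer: 4291433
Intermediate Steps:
h(2041) + p(1052) = 2102*2041 + (199 + 1052) = 4290182 + 1251 = 4291433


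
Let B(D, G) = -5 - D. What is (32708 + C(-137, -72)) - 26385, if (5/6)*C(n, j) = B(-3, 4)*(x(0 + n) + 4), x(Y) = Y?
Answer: 33211/5 ≈ 6642.2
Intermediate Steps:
C(n, j) = -48/5 - 12*n/5 (C(n, j) = 6*((-5 - 1*(-3))*((0 + n) + 4))/5 = 6*((-5 + 3)*(n + 4))/5 = 6*(-2*(4 + n))/5 = 6*(-8 - 2*n)/5 = -48/5 - 12*n/5)
(32708 + C(-137, -72)) - 26385 = (32708 + (-48/5 - 12/5*(-137))) - 26385 = (32708 + (-48/5 + 1644/5)) - 26385 = (32708 + 1596/5) - 26385 = 165136/5 - 26385 = 33211/5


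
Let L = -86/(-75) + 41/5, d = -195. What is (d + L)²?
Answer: 193877776/5625 ≈ 34467.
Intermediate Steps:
L = 701/75 (L = -86*(-1/75) + 41*(⅕) = 86/75 + 41/5 = 701/75 ≈ 9.3467)
(d + L)² = (-195 + 701/75)² = (-13924/75)² = 193877776/5625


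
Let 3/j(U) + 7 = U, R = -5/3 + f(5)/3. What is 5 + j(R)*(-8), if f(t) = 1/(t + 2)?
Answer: 1409/181 ≈ 7.7845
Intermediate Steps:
f(t) = 1/(2 + t)
R = -34/21 (R = -5/3 + 1/((2 + 5)*3) = -5*⅓ + (⅓)/7 = -5/3 + (⅐)*(⅓) = -5/3 + 1/21 = -34/21 ≈ -1.6190)
j(U) = 3/(-7 + U)
5 + j(R)*(-8) = 5 + (3/(-7 - 34/21))*(-8) = 5 + (3/(-181/21))*(-8) = 5 + (3*(-21/181))*(-8) = 5 - 63/181*(-8) = 5 + 504/181 = 1409/181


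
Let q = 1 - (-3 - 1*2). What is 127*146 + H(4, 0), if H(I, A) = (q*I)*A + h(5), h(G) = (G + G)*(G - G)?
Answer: 18542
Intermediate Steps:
h(G) = 0 (h(G) = (2*G)*0 = 0)
q = 6 (q = 1 - (-3 - 2) = 1 - 1*(-5) = 1 + 5 = 6)
H(I, A) = 6*A*I (H(I, A) = (6*I)*A + 0 = 6*A*I + 0 = 6*A*I)
127*146 + H(4, 0) = 127*146 + 6*0*4 = 18542 + 0 = 18542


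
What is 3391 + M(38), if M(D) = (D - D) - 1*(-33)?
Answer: 3424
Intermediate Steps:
M(D) = 33 (M(D) = 0 + 33 = 33)
3391 + M(38) = 3391 + 33 = 3424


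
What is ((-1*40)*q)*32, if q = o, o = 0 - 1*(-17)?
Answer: -21760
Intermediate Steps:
o = 17 (o = 0 + 17 = 17)
q = 17
((-1*40)*q)*32 = (-1*40*17)*32 = -40*17*32 = -680*32 = -21760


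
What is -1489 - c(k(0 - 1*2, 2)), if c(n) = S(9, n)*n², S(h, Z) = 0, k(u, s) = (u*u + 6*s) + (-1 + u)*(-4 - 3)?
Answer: -1489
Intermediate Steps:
k(u, s) = 7 + u² - 7*u + 6*s (k(u, s) = (u² + 6*s) + (-1 + u)*(-7) = (u² + 6*s) + (7 - 7*u) = 7 + u² - 7*u + 6*s)
c(n) = 0 (c(n) = 0*n² = 0)
-1489 - c(k(0 - 1*2, 2)) = -1489 - 1*0 = -1489 + 0 = -1489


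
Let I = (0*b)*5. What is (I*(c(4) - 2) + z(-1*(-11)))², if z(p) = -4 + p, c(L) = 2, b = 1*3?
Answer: 49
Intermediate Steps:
b = 3
I = 0 (I = (0*3)*5 = 0*5 = 0)
(I*(c(4) - 2) + z(-1*(-11)))² = (0*(2 - 2) + (-4 - 1*(-11)))² = (0*0 + (-4 + 11))² = (0 + 7)² = 7² = 49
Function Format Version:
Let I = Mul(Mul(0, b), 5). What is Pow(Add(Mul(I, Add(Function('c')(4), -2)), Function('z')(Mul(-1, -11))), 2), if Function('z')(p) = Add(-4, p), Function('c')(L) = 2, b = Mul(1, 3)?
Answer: 49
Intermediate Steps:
b = 3
I = 0 (I = Mul(Mul(0, 3), 5) = Mul(0, 5) = 0)
Pow(Add(Mul(I, Add(Function('c')(4), -2)), Function('z')(Mul(-1, -11))), 2) = Pow(Add(Mul(0, Add(2, -2)), Add(-4, Mul(-1, -11))), 2) = Pow(Add(Mul(0, 0), Add(-4, 11)), 2) = Pow(Add(0, 7), 2) = Pow(7, 2) = 49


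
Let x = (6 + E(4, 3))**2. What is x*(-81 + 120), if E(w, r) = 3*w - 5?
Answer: 6591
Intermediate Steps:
E(w, r) = -5 + 3*w
x = 169 (x = (6 + (-5 + 3*4))**2 = (6 + (-5 + 12))**2 = (6 + 7)**2 = 13**2 = 169)
x*(-81 + 120) = 169*(-81 + 120) = 169*39 = 6591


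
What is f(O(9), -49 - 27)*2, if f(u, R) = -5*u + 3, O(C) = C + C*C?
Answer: -894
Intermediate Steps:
O(C) = C + C²
f(u, R) = 3 - 5*u
f(O(9), -49 - 27)*2 = (3 - 45*(1 + 9))*2 = (3 - 45*10)*2 = (3 - 5*90)*2 = (3 - 450)*2 = -447*2 = -894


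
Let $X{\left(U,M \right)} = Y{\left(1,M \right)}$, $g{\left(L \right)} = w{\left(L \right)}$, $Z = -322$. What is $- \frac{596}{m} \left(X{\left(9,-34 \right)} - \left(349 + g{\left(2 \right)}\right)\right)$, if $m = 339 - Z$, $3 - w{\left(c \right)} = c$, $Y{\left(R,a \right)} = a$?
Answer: $\frac{228864}{661} \approx 346.24$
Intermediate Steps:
$w{\left(c \right)} = 3 - c$
$g{\left(L \right)} = 3 - L$
$X{\left(U,M \right)} = M$
$m = 661$ ($m = 339 - -322 = 339 + 322 = 661$)
$- \frac{596}{m} \left(X{\left(9,-34 \right)} - \left(349 + g{\left(2 \right)}\right)\right) = - \frac{596}{661} \left(-34 - \left(352 - 2\right)\right) = \left(-596\right) \frac{1}{661} \left(-34 - 350\right) = - \frac{596 \left(-34 - 350\right)}{661} = \left(- \frac{596}{661}\right) \left(-384\right) = \frac{228864}{661}$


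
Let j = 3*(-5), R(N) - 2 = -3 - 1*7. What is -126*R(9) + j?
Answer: 993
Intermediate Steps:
R(N) = -8 (R(N) = 2 + (-3 - 1*7) = 2 + (-3 - 7) = 2 - 10 = -8)
j = -15
-126*R(9) + j = -126*(-8) - 15 = 1008 - 15 = 993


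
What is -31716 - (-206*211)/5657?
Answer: -179373946/5657 ≈ -31708.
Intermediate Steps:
-31716 - (-206*211)/5657 = -31716 - (-43466)/5657 = -31716 - 1*(-43466/5657) = -31716 + 43466/5657 = -179373946/5657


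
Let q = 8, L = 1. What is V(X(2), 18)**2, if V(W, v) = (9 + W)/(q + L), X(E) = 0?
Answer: 1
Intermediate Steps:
V(W, v) = 1 + W/9 (V(W, v) = (9 + W)/(8 + 1) = (9 + W)/9 = (9 + W)*(1/9) = 1 + W/9)
V(X(2), 18)**2 = (1 + (1/9)*0)**2 = (1 + 0)**2 = 1**2 = 1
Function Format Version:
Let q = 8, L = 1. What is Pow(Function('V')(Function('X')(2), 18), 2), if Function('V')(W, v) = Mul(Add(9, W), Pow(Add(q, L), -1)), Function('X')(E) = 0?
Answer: 1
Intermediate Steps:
Function('V')(W, v) = Add(1, Mul(Rational(1, 9), W)) (Function('V')(W, v) = Mul(Add(9, W), Pow(Add(8, 1), -1)) = Mul(Add(9, W), Pow(9, -1)) = Mul(Add(9, W), Rational(1, 9)) = Add(1, Mul(Rational(1, 9), W)))
Pow(Function('V')(Function('X')(2), 18), 2) = Pow(Add(1, Mul(Rational(1, 9), 0)), 2) = Pow(Add(1, 0), 2) = Pow(1, 2) = 1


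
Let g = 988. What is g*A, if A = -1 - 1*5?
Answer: -5928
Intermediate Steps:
A = -6 (A = -1 - 5 = -6)
g*A = 988*(-6) = -5928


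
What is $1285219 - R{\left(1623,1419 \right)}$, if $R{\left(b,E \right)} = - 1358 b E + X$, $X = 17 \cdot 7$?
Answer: $3128809346$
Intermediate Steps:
$X = 119$
$R{\left(b,E \right)} = 119 - 1358 E b$ ($R{\left(b,E \right)} = - 1358 b E + 119 = - 1358 E b + 119 = 119 - 1358 E b$)
$1285219 - R{\left(1623,1419 \right)} = 1285219 - \left(119 - 1927002 \cdot 1623\right) = 1285219 - \left(119 - 3127524246\right) = 1285219 - -3127524127 = 1285219 + 3127524127 = 3128809346$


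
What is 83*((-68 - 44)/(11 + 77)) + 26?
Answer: -876/11 ≈ -79.636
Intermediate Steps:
83*((-68 - 44)/(11 + 77)) + 26 = 83*(-112/88) + 26 = 83*(-112*1/88) + 26 = 83*(-14/11) + 26 = -1162/11 + 26 = -876/11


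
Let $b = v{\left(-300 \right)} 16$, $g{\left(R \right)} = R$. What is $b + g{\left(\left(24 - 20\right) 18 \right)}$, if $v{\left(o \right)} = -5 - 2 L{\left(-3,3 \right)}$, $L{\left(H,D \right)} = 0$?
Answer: $-8$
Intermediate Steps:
$v{\left(o \right)} = -5$ ($v{\left(o \right)} = -5 - 0 = -5 + 0 = -5$)
$b = -80$ ($b = \left(-5\right) 16 = -80$)
$b + g{\left(\left(24 - 20\right) 18 \right)} = -80 + \left(24 - 20\right) 18 = -80 + 4 \cdot 18 = -80 + 72 = -8$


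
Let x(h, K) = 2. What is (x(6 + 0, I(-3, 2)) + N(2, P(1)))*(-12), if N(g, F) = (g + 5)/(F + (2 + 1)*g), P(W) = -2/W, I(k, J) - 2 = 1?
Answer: -45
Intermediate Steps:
I(k, J) = 3 (I(k, J) = 2 + 1 = 3)
N(g, F) = (5 + g)/(F + 3*g)
(x(6 + 0, I(-3, 2)) + N(2, P(1)))*(-12) = (2 + (5 + 2)/(-2/1 + 3*2))*(-12) = (2 + 7/(-2*1 + 6))*(-12) = (2 + 7/(-2 + 6))*(-12) = (2 + 7/4)*(-12) = (15/4)*(-12) = -45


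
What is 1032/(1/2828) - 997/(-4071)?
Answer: 11881198213/4071 ≈ 2.9185e+6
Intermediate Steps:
1032/(1/2828) - 997/(-4071) = 1032/(1/2828) - 997*(-1/4071) = 1032*2828 + 997/4071 = 2918496 + 997/4071 = 11881198213/4071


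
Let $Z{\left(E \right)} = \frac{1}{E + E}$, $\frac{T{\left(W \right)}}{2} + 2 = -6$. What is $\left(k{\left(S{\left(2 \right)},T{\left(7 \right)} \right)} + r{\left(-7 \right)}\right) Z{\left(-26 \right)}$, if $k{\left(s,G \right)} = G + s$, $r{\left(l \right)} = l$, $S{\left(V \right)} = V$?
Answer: $\frac{21}{52} \approx 0.40385$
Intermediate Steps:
$T{\left(W \right)} = -16$ ($T{\left(W \right)} = -4 + 2 \left(-6\right) = -4 - 12 = -16$)
$Z{\left(E \right)} = \frac{1}{2 E}$
$\left(k{\left(S{\left(2 \right)},T{\left(7 \right)} \right)} + r{\left(-7 \right)}\right) Z{\left(-26 \right)} = \left(\left(-16 + 2\right) - 7\right) \frac{1}{2 \left(-26\right)} = \left(-14 - 7\right) \frac{1}{2} \left(- \frac{1}{26}\right) = \left(-21\right) \left(- \frac{1}{52}\right) = \frac{21}{52}$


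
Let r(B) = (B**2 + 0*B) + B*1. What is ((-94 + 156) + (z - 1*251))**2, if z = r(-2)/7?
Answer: 1745041/49 ≈ 35613.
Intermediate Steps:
r(B) = B + B**2 (r(B) = (B**2 + 0) + B = B**2 + B = B + B**2)
z = 2/7 (z = (-2*(1 - 2))/7 = (-2*(-1))/7 = (1/7)*2 = 2/7 ≈ 0.28571)
((-94 + 156) + (z - 1*251))**2 = ((-94 + 156) + (2/7 - 1*251))**2 = (62 + (2/7 - 251))**2 = (62 - 1755/7)**2 = (-1321/7)**2 = 1745041/49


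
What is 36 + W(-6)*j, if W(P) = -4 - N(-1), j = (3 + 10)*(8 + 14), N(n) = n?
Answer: -822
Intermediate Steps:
j = 286 (j = 13*22 = 286)
W(P) = -3 (W(P) = -4 - 1*(-1) = -4 + 1 = -3)
36 + W(-6)*j = 36 - 3*286 = 36 - 858 = -822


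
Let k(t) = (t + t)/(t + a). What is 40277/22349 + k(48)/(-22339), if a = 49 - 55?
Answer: 6297877737/3494780177 ≈ 1.8021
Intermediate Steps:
a = -6
k(t) = 2*t/(-6 + t) (k(t) = (t + t)/(t - 6) = (2*t)/(-6 + t) = 2*t/(-6 + t))
40277/22349 + k(48)/(-22339) = 40277/22349 + (2*48/(-6 + 48))/(-22339) = 40277*(1/22349) + (2*48/42)*(-1/22339) = 40277/22349 + (2*48*(1/42))*(-1/22339) = 40277/22349 + (16/7)*(-1/22339) = 40277/22349 - 16/156373 = 6297877737/3494780177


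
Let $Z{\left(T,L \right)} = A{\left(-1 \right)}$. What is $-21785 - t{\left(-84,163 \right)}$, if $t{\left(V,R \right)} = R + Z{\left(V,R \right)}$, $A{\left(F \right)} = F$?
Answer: $-21947$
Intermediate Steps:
$Z{\left(T,L \right)} = -1$
$t{\left(V,R \right)} = -1 + R$ ($t{\left(V,R \right)} = R - 1 = -1 + R$)
$-21785 - t{\left(-84,163 \right)} = -21785 - \left(-1 + 163\right) = -21785 - 162 = -21947$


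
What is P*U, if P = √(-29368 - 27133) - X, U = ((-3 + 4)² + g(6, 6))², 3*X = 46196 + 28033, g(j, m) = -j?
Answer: -618575 + 25*I*√56501 ≈ -6.1858e+5 + 5942.5*I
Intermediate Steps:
X = 24743 (X = (46196 + 28033)/3 = (⅓)*74229 = 24743)
U = 25 (U = ((-3 + 4)² - 1*6)² = (1² - 6)² = (1 - 6)² = (-5)² = 25)
P = -24743 + I*√56501 (P = √(-29368 - 27133) - 1*24743 = √(-56501) - 24743 = I*√56501 - 24743 = -24743 + I*√56501 ≈ -24743.0 + 237.7*I)
P*U = (-24743 + I*√56501)*25 = -618575 + 25*I*√56501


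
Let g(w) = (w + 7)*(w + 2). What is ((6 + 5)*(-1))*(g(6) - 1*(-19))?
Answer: -1353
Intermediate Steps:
g(w) = (2 + w)*(7 + w) (g(w) = (7 + w)*(2 + w) = (2 + w)*(7 + w))
((6 + 5)*(-1))*(g(6) - 1*(-19)) = ((6 + 5)*(-1))*((14 + 6² + 9*6) - 1*(-19)) = (11*(-1))*((14 + 36 + 54) + 19) = -11*(104 + 19) = -11*123 = -1353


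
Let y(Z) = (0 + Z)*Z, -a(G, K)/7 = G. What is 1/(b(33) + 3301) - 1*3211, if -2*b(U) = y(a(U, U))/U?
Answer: -16006833/4985 ≈ -3211.0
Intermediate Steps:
a(G, K) = -7*G
y(Z) = Z² (y(Z) = Z*Z = Z²)
b(U) = -49*U/2 (b(U) = -(-7*U)²/(2*U) = -49*U²/(2*U) = -49*U/2)
1/(b(33) + 3301) - 1*3211 = 1/(-49/2*33 + 3301) - 1*3211 = 1/(-1617/2 + 3301) - 3211 = 1/(4985/2) - 3211 = 2/4985 - 3211 = -16006833/4985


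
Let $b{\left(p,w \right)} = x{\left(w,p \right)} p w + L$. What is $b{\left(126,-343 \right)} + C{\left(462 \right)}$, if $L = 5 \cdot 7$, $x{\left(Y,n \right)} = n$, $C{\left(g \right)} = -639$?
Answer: $-5446072$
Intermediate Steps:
$L = 35$
$b{\left(p,w \right)} = 35 + w p^{2}$ ($b{\left(p,w \right)} = p p w + 35 = p^{2} w + 35 = w p^{2} + 35 = 35 + w p^{2}$)
$b{\left(126,-343 \right)} + C{\left(462 \right)} = \left(35 - 343 \cdot 126^{2}\right) - 639 = \left(35 - 5445468\right) - 639 = -5445433 - 639 = -5446072$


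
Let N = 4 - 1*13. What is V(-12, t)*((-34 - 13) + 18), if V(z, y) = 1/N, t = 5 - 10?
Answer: 29/9 ≈ 3.2222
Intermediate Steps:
N = -9 (N = 4 - 13 = -9)
t = -5
V(z, y) = -⅑ (V(z, y) = 1/(-9) = -⅑)
V(-12, t)*((-34 - 13) + 18) = -((-34 - 13) + 18)/9 = -(-47 + 18)/9 = -⅑*(-29) = 29/9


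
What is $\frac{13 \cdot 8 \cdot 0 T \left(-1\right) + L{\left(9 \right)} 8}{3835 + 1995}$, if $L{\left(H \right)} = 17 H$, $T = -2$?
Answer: $\frac{612}{2915} \approx 0.20995$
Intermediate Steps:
$\frac{13 \cdot 8 \cdot 0 T \left(-1\right) + L{\left(9 \right)} 8}{3835 + 1995} = \frac{13 \cdot 8 \cdot 0 \left(-2\right) \left(-1\right) + 17 \cdot 9 \cdot 8}{3835 + 1995} = \frac{104 \cdot 0 \left(-1\right) + 153 \cdot 8}{5830} = \left(104 \cdot 0 + 1224\right) \frac{1}{5830} = \left(0 + 1224\right) \frac{1}{5830} = 1224 \cdot \frac{1}{5830} = \frac{612}{2915}$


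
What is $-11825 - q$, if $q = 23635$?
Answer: $-35460$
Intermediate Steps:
$-11825 - q = -11825 - 23635 = -35460$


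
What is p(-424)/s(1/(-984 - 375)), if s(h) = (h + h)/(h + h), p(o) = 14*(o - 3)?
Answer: -5978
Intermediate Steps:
p(o) = -42 + 14*o (p(o) = 14*(-3 + o) = -42 + 14*o)
s(h) = 1 (s(h) = (2*h)/((2*h)) = (2*h)*(1/(2*h)) = 1)
p(-424)/s(1/(-984 - 375)) = (-42 + 14*(-424))/1 = (-42 - 5936)*1 = -5978*1 = -5978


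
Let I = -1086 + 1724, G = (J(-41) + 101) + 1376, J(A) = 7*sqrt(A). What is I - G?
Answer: -839 - 7*I*sqrt(41) ≈ -839.0 - 44.822*I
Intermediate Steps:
G = 1477 + 7*I*sqrt(41) (G = (7*sqrt(-41) + 101) + 1376 = (7*(I*sqrt(41)) + 101) + 1376 = (7*I*sqrt(41) + 101) + 1376 = (101 + 7*I*sqrt(41)) + 1376 = 1477 + 7*I*sqrt(41) ≈ 1477.0 + 44.822*I)
I = 638
I - G = 638 - (1477 + 7*I*sqrt(41)) = 638 + (-1477 - 7*I*sqrt(41)) = -839 - 7*I*sqrt(41)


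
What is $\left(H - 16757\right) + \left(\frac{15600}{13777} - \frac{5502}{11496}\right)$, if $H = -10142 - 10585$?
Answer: $- \frac{989437846197}{26396732} \approx -37483.0$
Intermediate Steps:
$H = -20727$ ($H = -10142 - 10585 = -20727$)
$\left(H - 16757\right) + \left(\frac{15600}{13777} - \frac{5502}{11496}\right) = \left(-20727 - 16757\right) + \left(\frac{15600}{13777} - \frac{5502}{11496}\right) = -37484 + \left(15600 \cdot \frac{1}{13777} - \frac{917}{1916}\right) = -37484 + \left(\frac{15600}{13777} - \frac{917}{1916}\right) = -37484 + \frac{17256091}{26396732} = - \frac{989437846197}{26396732}$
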